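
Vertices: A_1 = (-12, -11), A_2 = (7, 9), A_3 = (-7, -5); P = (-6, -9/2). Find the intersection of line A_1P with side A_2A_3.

Barycentric coordinates of P with respect to A_1A_2A_3: (1/2, 1/4, 1/4).
On side A_2A_3 the A_1-coordinate is zero; dropping P's A_1-weight 1/2 and renormalizing the remaining 1/4 : 1/4 gives weights 1/2, 1/2 on A_2, A_3.
Q = (1/2)·(7, 9) + (1/2)·(-7, -5) = (0, 2).

(0, 2)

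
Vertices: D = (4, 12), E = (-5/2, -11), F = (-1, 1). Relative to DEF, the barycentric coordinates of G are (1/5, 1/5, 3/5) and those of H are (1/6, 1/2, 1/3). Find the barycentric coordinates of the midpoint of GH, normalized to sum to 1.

(11/60, 7/20, 7/15)

Since both coordinate triples sum to 1, the midpoint's barycentrics are the componentwise average.
(1/5+1/6)/2 = 11/60; similarly 7/20 and 7/15.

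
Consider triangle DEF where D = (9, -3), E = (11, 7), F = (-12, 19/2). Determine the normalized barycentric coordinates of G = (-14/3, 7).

Signed area of the reference triangle: [DEF] = ½·(9·(7−(19/2)) + 11·(19/2−(-3)) + (-12)·(-3−7)) = ½·(-45/2 + 275/2 + 120) = 235/2.
[GEF] = ½·((-14/3)·(7−(19/2)) + 11·(19/2−7) + (-12)·(7−7)) = ½·(35/3 + 55/2 + 0) = 235/12, so the D-coordinate is (235/12)/(235/2) = 1/6.
[DGF] = ½·(9·(7−(19/2)) + (-14/3)·(19/2−(-3)) + (-12)·(-3−7)) = ½·(-45/2 − 175/3 + 120) = 235/12, so the E-coordinate is 1/6.
[DEG] = ½·(9·(7−7) + 11·(7−(-3)) + (-14/3)·(-3−7)) = ½·(0 + 110 + 140/3) = 235/3, so the F-coordinate is 2/3.

(1/6, 1/6, 2/3)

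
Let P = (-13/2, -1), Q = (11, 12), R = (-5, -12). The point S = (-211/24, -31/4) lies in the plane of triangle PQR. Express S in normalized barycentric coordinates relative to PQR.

Signed area of the reference triangle: [PQR] = ½·((-13/2)·(12−(-12)) + 11·(-12−(-1)) + (-5)·(-1−12)) = ½·(-156 − 121 + 65) = -106.
[SQR] = ½·((-211/24)·(12−(-12)) + 11·(-12−(-31/4)) + (-5)·(-31/4−12)) = ½·(-211 − 187/4 + 395/4) = -159/2, so the P-coordinate is (-159/2)/(-106) = 3/4.
[PSR] = ½·((-13/2)·(-31/4−(-12)) + (-211/24)·(-12−(-1)) + (-5)·(-1−(-31/4))) = ½·(-221/8 + 2321/24 − 135/4) = 53/3, so the Q-coordinate is -1/6.
[PQS] = ½·((-13/2)·(12−(-31/4)) + 11·(-31/4−(-1)) + (-211/24)·(-1−12)) = ½·(-1027/8 − 297/4 + 2743/24) = -265/6, so the R-coordinate is 5/12.
Check: 3/4 − 1/6 + 5/12 = 1.

(3/4, -1/6, 5/12)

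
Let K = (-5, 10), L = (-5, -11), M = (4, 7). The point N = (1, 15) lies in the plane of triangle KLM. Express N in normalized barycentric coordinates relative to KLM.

(2/3, -1/3, 2/3)

Signed area of the reference triangle: [KLM] = ½·((-5)·(-11−7) + (-5)·(7−10) + 4·(10−(-11))) = ½·(90 + 15 + 84) = 189/2.
[NLM] = ½·(1·(-11−7) + (-5)·(7−15) + 4·(15−(-11))) = ½·(-18 + 40 + 104) = 63, so the K-coordinate is 63/(189/2) = 2/3.
[KNM] = ½·((-5)·(15−7) + 1·(7−10) + 4·(10−15)) = ½·(-40 − 3 − 20) = -63/2, so the L-coordinate is -1/3.
[KLN] = ½·((-5)·(-11−15) + (-5)·(15−10) + 1·(10−(-11))) = ½·(130 − 25 + 21) = 63, so the M-coordinate is 2/3.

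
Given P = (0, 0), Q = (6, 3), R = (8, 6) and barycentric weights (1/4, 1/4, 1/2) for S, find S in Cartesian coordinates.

S = (1/4)·P + (1/4)·Q + (1/2)·R.
x-coordinate: (1/4)·0 + (1/4)·6 + (1/2)·8 = 11/2.
y-coordinate: (1/4)·0 + (1/4)·3 + (1/2)·6 = 15/4.

(11/2, 15/4)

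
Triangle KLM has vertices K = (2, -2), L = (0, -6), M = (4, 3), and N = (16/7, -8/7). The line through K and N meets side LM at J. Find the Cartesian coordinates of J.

(8/3, 0)

Barycentric coordinates of N with respect to KLM: (4/7, 1/7, 2/7).
On side LM the K-coordinate is zero; dropping N's K-weight 4/7 and renormalizing the remaining 1/7 : 2/7 gives weights 1/3, 2/3 on L, M.
J = (1/3)·(0, -6) + (2/3)·(4, 3) = (8/3, 0).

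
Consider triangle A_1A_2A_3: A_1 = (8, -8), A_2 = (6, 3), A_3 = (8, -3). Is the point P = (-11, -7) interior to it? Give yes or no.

no

Barycentric coordinates of P: (61/5, 19/2, -207/10).
The three coordinates are positive, positive, negative; a point is interior exactly when all three are positive.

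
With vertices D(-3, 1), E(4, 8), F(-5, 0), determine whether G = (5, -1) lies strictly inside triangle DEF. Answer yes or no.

no

Barycentric coordinates of G: (89/7, -12/7, -10).
The three coordinates are positive, negative, negative; a point is interior exactly when all three are positive.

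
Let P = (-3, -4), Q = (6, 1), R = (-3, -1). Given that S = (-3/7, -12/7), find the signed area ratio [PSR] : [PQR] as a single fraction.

2/7

[PQR] = ½·((-3)·(1−(-1)) + 6·(-1−(-4)) + (-3)·(-4−1)) = ½·(-6 + 18 + 15) = 27/2.
[PSR] = ½·((-3)·(-12/7−(-1)) + (-3/7)·(-1−(-4)) + (-3)·(-4−(-12/7))) = ½·(15/7 − 9/7 + 48/7) = 27/7, so the ratio is (27/7)/(27/2) = 2/7.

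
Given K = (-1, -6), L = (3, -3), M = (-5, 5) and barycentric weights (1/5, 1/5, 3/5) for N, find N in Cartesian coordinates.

N = (1/5)·K + (1/5)·L + (3/5)·M.
x-coordinate: (1/5)·(-1) + (1/5)·3 + (3/5)·(-5) = -13/5.
y-coordinate: (1/5)·(-6) + (1/5)·(-3) + (3/5)·5 = 6/5.

(-13/5, 6/5)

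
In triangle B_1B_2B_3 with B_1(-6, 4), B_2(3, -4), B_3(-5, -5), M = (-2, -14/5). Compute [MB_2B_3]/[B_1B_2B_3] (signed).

[B_1B_2B_3] = ½·((-6)·(-4−(-5)) + 3·(-5−4) + (-5)·(4−(-4))) = ½·(-6 − 27 − 40) = -73/2.
[MB_2B_3] = ½·((-2)·(-4−(-5)) + 3·(-5−(-14/5)) + (-5)·(-14/5−(-4))) = ½·(-2 − 33/5 − 6) = -73/10, so the ratio is (-73/10)/(-73/2) = 1/5.

1/5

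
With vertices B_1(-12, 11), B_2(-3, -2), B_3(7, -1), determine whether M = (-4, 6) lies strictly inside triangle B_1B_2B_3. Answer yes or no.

Barycentric coordinates of M: (81/139, -1/139, 59/139).
The three coordinates are positive, negative, positive; a point is interior exactly when all three are positive.

no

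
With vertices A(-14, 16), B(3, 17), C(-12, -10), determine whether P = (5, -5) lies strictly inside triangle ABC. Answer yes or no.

Barycentric coordinates of P: (-32/37, 113/111, 94/111).
The three coordinates are negative, positive, positive; a point is interior exactly when all three are positive.

no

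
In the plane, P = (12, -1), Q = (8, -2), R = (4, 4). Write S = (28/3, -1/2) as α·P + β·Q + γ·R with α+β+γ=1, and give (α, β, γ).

Signed area of the reference triangle: [PQR] = ½·(12·(-2−4) + 8·(4−(-1)) + 4·(-1−(-2))) = ½·(-72 + 40 + 4) = -14.
[SQR] = ½·((28/3)·(-2−4) + 8·(4−(-1/2)) + 4·(-1/2−(-2))) = ½·(-56 + 36 + 6) = -7, so the P-coordinate is (-7)/(-14) = 1/2.
[PSR] = ½·(12·(-1/2−4) + (28/3)·(4−(-1)) + 4·(-1−(-1/2))) = ½·(-54 + 140/3 − 2) = -14/3, so the Q-coordinate is 1/3.
[PQS] = ½·(12·(-2−(-1/2)) + 8·(-1/2−(-1)) + (28/3)·(-1−(-2))) = ½·(-18 + 4 + 28/3) = -7/3, so the R-coordinate is 1/6.

(1/2, 1/3, 1/6)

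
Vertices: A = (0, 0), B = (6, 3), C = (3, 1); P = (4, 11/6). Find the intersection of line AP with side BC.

Barycentric coordinates of P with respect to ABC: (1/6, 1/2, 1/3).
On side BC the A-coordinate is zero; dropping P's A-weight 1/6 and renormalizing the remaining 1/2 : 1/3 gives weights 3/5, 2/5 on B, C.
Q = (3/5)·(6, 3) + (2/5)·(3, 1) = (24/5, 11/5).

(24/5, 11/5)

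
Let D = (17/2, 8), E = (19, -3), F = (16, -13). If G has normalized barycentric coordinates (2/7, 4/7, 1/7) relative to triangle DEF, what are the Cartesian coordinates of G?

G = (2/7)·D + (4/7)·E + (1/7)·F.
x-coordinate: (2/7)·(17/2) + (4/7)·19 + (1/7)·16 = 109/7.
y-coordinate: (2/7)·8 + (4/7)·(-3) + (1/7)·(-13) = -9/7.

(109/7, -9/7)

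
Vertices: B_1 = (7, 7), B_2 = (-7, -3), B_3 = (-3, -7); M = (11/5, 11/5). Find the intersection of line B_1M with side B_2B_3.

(-5, -5)

Barycentric coordinates of M with respect to B_1B_2B_3: (3/5, 1/5, 1/5).
On side B_2B_3 the B_1-coordinate is zero; dropping M's B_1-weight 3/5 and renormalizing the remaining 1/5 : 1/5 gives weights 1/2, 1/2 on B_2, B_3.
N = (1/2)·(-7, -3) + (1/2)·(-3, -7) = (-5, -5).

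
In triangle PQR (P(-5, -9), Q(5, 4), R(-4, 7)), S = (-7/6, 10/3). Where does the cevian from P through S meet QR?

(-2/5, 29/5)

Barycentric coordinates of S with respect to PQR: (1/6, 1/3, 1/2).
On side QR the P-coordinate is zero; dropping S's P-weight 1/6 and renormalizing the remaining 1/3 : 1/2 gives weights 2/5, 3/5 on Q, R.
T = (2/5)·(5, 4) + (3/5)·(-4, 7) = (-2/5, 29/5).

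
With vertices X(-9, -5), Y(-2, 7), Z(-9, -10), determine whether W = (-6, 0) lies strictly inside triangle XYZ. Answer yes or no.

yes

Barycentric coordinates of W: (19/35, 3/7, 1/35).
The three coordinates are positive, positive, positive; a point is interior exactly when all three are positive.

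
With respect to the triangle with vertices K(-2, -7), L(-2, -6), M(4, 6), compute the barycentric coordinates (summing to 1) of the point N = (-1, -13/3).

Signed area of the reference triangle: [KLM] = ½·((-2)·(-6−6) + (-2)·(6−(-7)) + 4·(-7−(-6))) = ½·(24 − 26 − 4) = -3.
[NLM] = ½·((-1)·(-6−6) + (-2)·(6−(-13/3)) + 4·(-13/3−(-6))) = ½·(12 − 62/3 + 20/3) = -1, so the K-coordinate is (-1)/(-3) = 1/3.
[KNM] = ½·((-2)·(-13/3−6) + (-1)·(6−(-7)) + 4·(-7−(-13/3))) = ½·(62/3 − 13 − 32/3) = -3/2, so the L-coordinate is 1/2.
[KLN] = ½·((-2)·(-6−(-13/3)) + (-2)·(-13/3−(-7)) + (-1)·(-7−(-6))) = ½·(10/3 − 16/3 + 1) = -1/2, so the M-coordinate is 1/6.
Check: 1/3 + 1/2 + 1/6 = 1.

(1/3, 1/2, 1/6)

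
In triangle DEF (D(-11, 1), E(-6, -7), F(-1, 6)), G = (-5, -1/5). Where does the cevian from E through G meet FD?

Barycentric coordinates of G with respect to DEF: (1/5, 2/5, 2/5).
On side FD the E-coordinate is zero; dropping G's E-weight 2/5 and renormalizing the remaining 2/5 : 1/5 gives weights 2/3, 1/3 on F, D.
H = (2/3)·(-1, 6) + (1/3)·(-11, 1) = (-13/3, 13/3).

(-13/3, 13/3)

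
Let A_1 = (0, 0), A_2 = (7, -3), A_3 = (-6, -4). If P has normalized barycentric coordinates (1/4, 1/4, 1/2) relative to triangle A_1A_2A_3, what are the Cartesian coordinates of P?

(-5/4, -11/4)

P = (1/4)·A_1 + (1/4)·A_2 + (1/2)·A_3.
x-coordinate: (1/4)·0 + (1/4)·7 + (1/2)·(-6) = -5/4.
y-coordinate: (1/4)·0 + (1/4)·(-3) + (1/2)·(-4) = -11/4.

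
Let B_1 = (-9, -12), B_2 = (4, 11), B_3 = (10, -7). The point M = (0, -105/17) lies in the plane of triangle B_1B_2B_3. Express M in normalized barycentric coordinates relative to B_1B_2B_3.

(8/17, 3/17, 6/17)

Signed area of the reference triangle: [B_1B_2B_3] = ½·((-9)·(11−(-7)) + 4·(-7−(-12)) + 10·(-12−11)) = ½·(-162 + 20 − 230) = -186.
[MB_2B_3] = ½·(0·(11−(-7)) + 4·(-7−(-105/17)) + 10·(-105/17−11)) = ½·(0 − 56/17 − 2920/17) = -1488/17, so the B_1-coordinate is (-1488/17)/(-186) = 8/17.
[B_1MB_3] = ½·((-9)·(-105/17−(-7)) + 0·(-7−(-12)) + 10·(-12−(-105/17))) = ½·(-126/17 + 0 − 990/17) = -558/17, so the B_2-coordinate is 3/17.
[B_1B_2M] = ½·((-9)·(11−(-105/17)) + 4·(-105/17−(-12)) + 0·(-12−11)) = ½·(-2628/17 + 396/17 + 0) = -1116/17, so the B_3-coordinate is 6/17.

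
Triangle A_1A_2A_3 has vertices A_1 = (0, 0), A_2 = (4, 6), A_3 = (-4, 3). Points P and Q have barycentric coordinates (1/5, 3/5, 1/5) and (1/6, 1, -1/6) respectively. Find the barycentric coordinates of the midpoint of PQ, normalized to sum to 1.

Since both coordinate triples sum to 1, the midpoint's barycentrics are the componentwise average.
(1/5+1/6)/2 = 11/60; similarly 4/5 and 1/60.

(11/60, 4/5, 1/60)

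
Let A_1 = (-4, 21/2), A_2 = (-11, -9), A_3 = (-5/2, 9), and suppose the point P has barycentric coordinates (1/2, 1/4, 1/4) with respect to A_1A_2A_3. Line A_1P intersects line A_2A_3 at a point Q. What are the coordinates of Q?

Line A_1P meets A_2A_3 where the A_1-coordinate vanishes; zeroing P's A_1-weight and renormalizing leaves A_2, A_3-weights 1/4 : 1/4 → (1/2, 1/2).
So Q = (1/2)·A_2 + (1/2)·A_3 = (-27/4, 0).

(-27/4, 0)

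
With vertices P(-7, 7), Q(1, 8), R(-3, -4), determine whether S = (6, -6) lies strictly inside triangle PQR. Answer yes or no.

Barycentric coordinates of S: (-29/23, 91/92, 117/92).
The three coordinates are negative, positive, positive; a point is interior exactly when all three are positive.

no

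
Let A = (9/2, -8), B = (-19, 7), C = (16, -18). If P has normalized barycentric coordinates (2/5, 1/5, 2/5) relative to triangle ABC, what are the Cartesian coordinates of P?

P = (2/5)·A + (1/5)·B + (2/5)·C.
x-coordinate: (2/5)·(9/2) + (1/5)·(-19) + (2/5)·16 = 22/5.
y-coordinate: (2/5)·(-8) + (1/5)·7 + (2/5)·(-18) = -9.

(22/5, -9)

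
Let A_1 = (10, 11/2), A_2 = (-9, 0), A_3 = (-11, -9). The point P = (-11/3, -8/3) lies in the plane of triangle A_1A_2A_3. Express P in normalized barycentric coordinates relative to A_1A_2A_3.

(1/3, 1/6, 1/2)

Signed area of the reference triangle: [A_1A_2A_3] = ½·(10·(0−(-9)) + (-9)·(-9−(11/2)) + (-11)·(11/2−0)) = ½·(90 + 261/2 − 121/2) = 80.
[PA_2A_3] = ½·((-11/3)·(0−(-9)) + (-9)·(-9−(-8/3)) + (-11)·(-8/3−0)) = ½·(-33 + 57 + 88/3) = 80/3, so the A_1-coordinate is (80/3)/80 = 1/3.
[A_1PA_3] = ½·(10·(-8/3−(-9)) + (-11/3)·(-9−(11/2)) + (-11)·(11/2−(-8/3))) = ½·(190/3 + 319/6 − 539/6) = 40/3, so the A_2-coordinate is 1/6.
[A_1A_2P] = ½·(10·(0−(-8/3)) + (-9)·(-8/3−(11/2)) + (-11/3)·(11/2−0)) = ½·(80/3 + 147/2 − 121/6) = 40, so the A_3-coordinate is 1/2.
Check: 1/3 + 1/6 + 1/2 = 1.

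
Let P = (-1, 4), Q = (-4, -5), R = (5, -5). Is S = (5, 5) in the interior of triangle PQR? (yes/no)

Barycentric coordinates of S: (10/9, -20/27, 17/27).
The three coordinates are positive, negative, positive; a point is interior exactly when all three are positive.

no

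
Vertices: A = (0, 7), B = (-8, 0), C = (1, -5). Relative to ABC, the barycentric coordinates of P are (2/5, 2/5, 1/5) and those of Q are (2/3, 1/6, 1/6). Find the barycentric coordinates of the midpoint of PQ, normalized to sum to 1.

Since both coordinate triples sum to 1, the midpoint's barycentrics are the componentwise average.
(2/5+2/3)/2 = 8/15; similarly 17/60 and 11/60.

(8/15, 17/60, 11/60)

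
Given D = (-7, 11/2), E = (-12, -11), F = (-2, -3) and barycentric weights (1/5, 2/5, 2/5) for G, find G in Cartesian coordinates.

(-7, -9/2)

G = (1/5)·D + (2/5)·E + (2/5)·F.
x-coordinate: (1/5)·(-7) + (2/5)·(-12) + (2/5)·(-2) = -7.
y-coordinate: (1/5)·(11/2) + (2/5)·(-11) + (2/5)·(-3) = -9/2.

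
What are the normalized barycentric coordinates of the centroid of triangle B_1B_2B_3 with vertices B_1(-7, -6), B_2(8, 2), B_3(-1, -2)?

(1/3, 1/3, 1/3)

The centroid is the average of the vertices, so each weight is 1/3.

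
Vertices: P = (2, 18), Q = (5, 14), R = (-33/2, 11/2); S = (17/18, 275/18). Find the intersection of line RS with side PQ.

Barycentric coordinates of S with respect to PQR: (5/9, 1/3, 1/9).
On side PQ the R-coordinate is zero; dropping S's R-weight 1/9 and renormalizing the remaining 5/9 : 1/3 gives weights 5/8, 3/8 on P, Q.
T = (5/8)·(2, 18) + (3/8)·(5, 14) = (25/8, 33/2).

(25/8, 33/2)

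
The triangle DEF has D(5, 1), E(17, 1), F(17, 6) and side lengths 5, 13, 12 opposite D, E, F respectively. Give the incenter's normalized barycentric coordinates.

(1/6, 13/30, 2/5)

The incenter has barycentric coordinates proportional to the opposite side lengths: (5 : 13 : 12).
Normalizing by 5+13+12 = 30 gives (1/6, 13/30, 2/5).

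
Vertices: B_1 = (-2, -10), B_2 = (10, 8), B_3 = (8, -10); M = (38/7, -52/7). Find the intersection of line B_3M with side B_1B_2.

Barycentric coordinates of M with respect to B_1B_2B_3: (2/7, 1/7, 4/7).
On side B_1B_2 the B_3-coordinate is zero; dropping M's B_3-weight 4/7 and renormalizing the remaining 2/7 : 1/7 gives weights 2/3, 1/3 on B_1, B_2.
N = (2/3)·(-2, -10) + (1/3)·(10, 8) = (2, -4).

(2, -4)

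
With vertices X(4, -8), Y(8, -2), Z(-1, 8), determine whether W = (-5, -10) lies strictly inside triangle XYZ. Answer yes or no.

no

Barycentric coordinates of W: (101/47, -77/47, 23/47).
The three coordinates are positive, negative, positive; a point is interior exactly when all three are positive.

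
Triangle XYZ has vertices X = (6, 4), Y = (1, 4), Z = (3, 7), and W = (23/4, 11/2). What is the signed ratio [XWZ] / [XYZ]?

-1/4

[XYZ] = ½·(6·(4−7) + 1·(7−4) + 3·(4−4)) = ½·(-18 + 3 + 0) = -15/2.
[XWZ] = ½·(6·(11/2−7) + (23/4)·(7−4) + 3·(4−(11/2))) = ½·(-9 + 69/4 − 9/2) = 15/8, so the ratio is (15/8)/(-15/2) = -1/4.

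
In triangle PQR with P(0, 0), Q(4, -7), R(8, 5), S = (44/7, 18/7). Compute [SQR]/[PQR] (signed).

[PQR] = ½·(0·(-7−5) + 4·(5−0) + 8·(0−(-7))) = ½·(0 + 20 + 56) = 38.
[SQR] = ½·((44/7)·(-7−5) + 4·(5−(18/7)) + 8·(18/7−(-7))) = ½·(-528/7 + 68/7 + 536/7) = 38/7, so the ratio is (38/7)/38 = 1/7.

1/7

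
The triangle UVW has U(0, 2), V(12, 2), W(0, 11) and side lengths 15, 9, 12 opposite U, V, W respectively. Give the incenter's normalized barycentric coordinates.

The incenter has barycentric coordinates proportional to the opposite side lengths: (15 : 9 : 12).
Normalizing by 15+9+12 = 36 gives (5/12, 1/4, 1/3).

(5/12, 1/4, 1/3)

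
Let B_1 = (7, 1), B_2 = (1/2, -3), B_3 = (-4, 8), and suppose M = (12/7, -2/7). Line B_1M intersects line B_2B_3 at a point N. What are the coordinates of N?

(-2/5, -4/5)

Barycentric coordinates of M with respect to B_1B_2B_3: (2/7, 4/7, 1/7).
On side B_2B_3 the B_1-coordinate is zero; dropping M's B_1-weight 2/7 and renormalizing the remaining 4/7 : 1/7 gives weights 4/5, 1/5 on B_2, B_3.
N = (4/5)·(1/2, -3) + (1/5)·(-4, 8) = (-2/5, -4/5).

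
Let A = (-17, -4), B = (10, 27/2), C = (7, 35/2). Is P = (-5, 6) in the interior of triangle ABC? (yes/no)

yes

Barycentric coordinates of P: (55/107, 12/107, 40/107).
The three coordinates are positive, positive, positive; a point is interior exactly when all three are positive.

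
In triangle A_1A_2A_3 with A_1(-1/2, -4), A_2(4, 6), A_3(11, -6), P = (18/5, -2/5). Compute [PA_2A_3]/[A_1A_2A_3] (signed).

2/5

[A_1A_2A_3] = ½·((-1/2)·(6−(-6)) + 4·(-6−(-4)) + 11·(-4−6)) = ½·(-6 − 8 − 110) = -62.
[PA_2A_3] = ½·((18/5)·(6−(-6)) + 4·(-6−(-2/5)) + 11·(-2/5−6)) = ½·(216/5 − 112/5 − 352/5) = -124/5, so the ratio is (-124/5)/(-62) = 2/5.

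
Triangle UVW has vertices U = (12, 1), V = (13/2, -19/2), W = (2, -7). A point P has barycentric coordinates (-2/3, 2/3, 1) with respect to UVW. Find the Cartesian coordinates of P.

(-5/3, -14)

P = (-2/3)·U + (2/3)·V + 1·W.
x-coordinate: (-2/3)·12 + (2/3)·(13/2) + 1·2 = -5/3.
y-coordinate: (-2/3)·1 + (2/3)·(-19/2) + 1·(-7) = -14.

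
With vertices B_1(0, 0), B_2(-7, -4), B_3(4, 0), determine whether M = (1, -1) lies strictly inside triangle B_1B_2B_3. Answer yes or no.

Barycentric coordinates of M: (1/16, 1/4, 11/16).
The three coordinates are positive, positive, positive; a point is interior exactly when all three are positive.

yes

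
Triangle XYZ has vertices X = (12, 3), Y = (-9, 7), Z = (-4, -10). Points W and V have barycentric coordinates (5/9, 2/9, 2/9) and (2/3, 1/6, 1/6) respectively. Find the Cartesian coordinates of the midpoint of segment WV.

Barycentric coordinates of the midpoint are the average: (11/18, 7/36, 7/36).
Converting: (11/18)·X + (7/36)·Y + (7/36)·Z = (173/36, 5/4).

(173/36, 5/4)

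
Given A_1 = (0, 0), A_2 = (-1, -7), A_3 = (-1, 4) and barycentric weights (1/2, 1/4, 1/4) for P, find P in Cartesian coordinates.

P = (1/2)·A_1 + (1/4)·A_2 + (1/4)·A_3.
x-coordinate: (1/2)·0 + (1/4)·(-1) + (1/4)·(-1) = -1/2.
y-coordinate: (1/2)·0 + (1/4)·(-7) + (1/4)·4 = -3/4.

(-1/2, -3/4)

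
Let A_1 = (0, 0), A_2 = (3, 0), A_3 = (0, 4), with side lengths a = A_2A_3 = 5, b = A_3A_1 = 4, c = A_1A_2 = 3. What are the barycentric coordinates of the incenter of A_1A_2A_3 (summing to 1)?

The incenter has barycentric coordinates proportional to the opposite side lengths: (5 : 4 : 3).
Normalizing by 5+4+3 = 12 gives (5/12, 1/3, 1/4).

(5/12, 1/3, 1/4)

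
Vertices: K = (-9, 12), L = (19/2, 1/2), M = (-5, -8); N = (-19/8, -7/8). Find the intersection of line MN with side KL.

Barycentric coordinates of N with respect to KLM: (1/4, 1/4, 1/2).
On side KL the M-coordinate is zero; dropping N's M-weight 1/2 and renormalizing the remaining 1/4 : 1/4 gives weights 1/2, 1/2 on K, L.
J = (1/2)·(-9, 12) + (1/2)·(19/2, 1/2) = (1/4, 25/4).

(1/4, 25/4)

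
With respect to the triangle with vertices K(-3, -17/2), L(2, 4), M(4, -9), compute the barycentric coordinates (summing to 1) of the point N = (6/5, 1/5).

Signed area of the reference triangle: [KLM] = ½·((-3)·(4−(-9)) + 2·(-9−(-17/2)) + 4·(-17/2−4)) = ½·(-39 − 1 − 50) = -45.
[NLM] = ½·((6/5)·(4−(-9)) + 2·(-9−(1/5)) + 4·(1/5−4)) = ½·(78/5 − 92/5 − 76/5) = -9, so the K-coordinate is (-9)/(-45) = 1/5.
[KNM] = ½·((-3)·(1/5−(-9)) + (6/5)·(-9−(-17/2)) + 4·(-17/2−(1/5))) = ½·(-138/5 − 3/5 − 174/5) = -63/2, so the L-coordinate is 7/10.
[KLN] = ½·((-3)·(4−(1/5)) + 2·(1/5−(-17/2)) + (6/5)·(-17/2−4)) = ½·(-57/5 + 87/5 − 15) = -9/2, so the M-coordinate is 1/10.
Check: 1/5 + 7/10 + 1/10 = 1.

(1/5, 7/10, 1/10)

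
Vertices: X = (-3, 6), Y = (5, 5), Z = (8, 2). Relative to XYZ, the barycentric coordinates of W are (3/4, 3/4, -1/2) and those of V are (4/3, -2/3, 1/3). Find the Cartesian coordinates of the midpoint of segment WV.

Barycentric coordinates of the midpoint are the average: (25/24, 1/24, -1/12).
Converting: (25/24)·X + (1/24)·Y + (-1/12)·Z = (-43/12, 151/24).

(-43/12, 151/24)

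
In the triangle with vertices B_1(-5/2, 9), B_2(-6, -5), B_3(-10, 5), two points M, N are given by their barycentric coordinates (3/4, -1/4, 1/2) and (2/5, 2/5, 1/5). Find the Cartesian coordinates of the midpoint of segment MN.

Barycentric coordinates of the midpoint are the average: (23/40, 3/40, 7/20).
Converting: (23/40)·B_1 + (3/40)·B_2 + (7/20)·B_3 = (-431/80, 131/20).

(-431/80, 131/20)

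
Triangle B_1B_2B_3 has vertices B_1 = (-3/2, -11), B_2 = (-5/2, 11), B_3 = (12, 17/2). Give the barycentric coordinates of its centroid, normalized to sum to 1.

(1/3, 1/3, 1/3)

The centroid is the average of the vertices, so each weight is 1/3.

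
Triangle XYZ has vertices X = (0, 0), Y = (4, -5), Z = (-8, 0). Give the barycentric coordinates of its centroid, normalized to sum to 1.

The centroid is the average of the vertices, so each weight is 1/3.

(1/3, 1/3, 1/3)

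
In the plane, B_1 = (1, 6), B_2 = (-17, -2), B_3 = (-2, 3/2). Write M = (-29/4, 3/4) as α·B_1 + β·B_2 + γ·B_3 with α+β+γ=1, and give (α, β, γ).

Signed area of the reference triangle: [B_1B_2B_3] = ½·(1·(-2−(3/2)) + (-17)·(3/2−6) + (-2)·(6−(-2))) = ½·(-7/2 + 153/2 − 16) = 57/2.
[MB_2B_3] = ½·((-29/4)·(-2−(3/2)) + (-17)·(3/2−(3/4)) + (-2)·(3/4−(-2))) = ½·(203/8 − 51/4 − 11/2) = 57/16, so the B_1-coordinate is (57/16)/(57/2) = 1/8.
[B_1MB_3] = ½·(1·(3/4−(3/2)) + (-29/4)·(3/2−6) + (-2)·(6−(3/4))) = ½·(-3/4 + 261/8 − 21/2) = 171/16, so the B_2-coordinate is 3/8.
[B_1B_2M] = ½·(1·(-2−(3/4)) + (-17)·(3/4−6) + (-29/4)·(6−(-2))) = ½·(-11/4 + 357/4 − 58) = 57/4, so the B_3-coordinate is 1/2.

(1/8, 3/8, 1/2)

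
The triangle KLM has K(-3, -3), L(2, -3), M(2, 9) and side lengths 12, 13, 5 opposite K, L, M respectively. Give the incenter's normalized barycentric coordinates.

The incenter has barycentric coordinates proportional to the opposite side lengths: (12 : 13 : 5).
Normalizing by 12+13+5 = 30 gives (2/5, 13/30, 1/6).

(2/5, 13/30, 1/6)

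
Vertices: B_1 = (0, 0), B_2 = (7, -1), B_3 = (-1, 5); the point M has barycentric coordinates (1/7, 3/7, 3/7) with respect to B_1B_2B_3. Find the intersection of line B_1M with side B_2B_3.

Line B_1M meets B_2B_3 where the B_1-coordinate vanishes; zeroing M's B_1-weight and renormalizing leaves B_2, B_3-weights 3/7 : 3/7 → (1/2, 1/2).
So N = (1/2)·B_2 + (1/2)·B_3 = (3, 2).

(3, 2)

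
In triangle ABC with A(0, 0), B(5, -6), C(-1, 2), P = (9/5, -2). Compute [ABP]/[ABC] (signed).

1/5

[ABC] = ½·(0·(-6−2) + 5·(2−0) + (-1)·(0−(-6))) = ½·(0 + 10 − 6) = 2.
[ABP] = ½·(0·(-6−(-2)) + 5·(-2−0) + (9/5)·(0−(-6))) = ½·(0 − 10 + 54/5) = 2/5, so the ratio is (2/5)/2 = 1/5.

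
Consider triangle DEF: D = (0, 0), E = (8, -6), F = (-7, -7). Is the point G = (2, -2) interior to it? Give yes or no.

Barycentric coordinates of G: (33/49, 2/7, 2/49).
The three coordinates are positive, positive, positive; a point is interior exactly when all three are positive.

yes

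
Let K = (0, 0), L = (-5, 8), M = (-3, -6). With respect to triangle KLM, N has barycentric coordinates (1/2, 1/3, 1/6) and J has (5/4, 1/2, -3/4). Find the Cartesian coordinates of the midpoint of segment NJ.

(-29/24, 61/12)

Barycentric coordinates of the midpoint are the average: (7/8, 5/12, -7/24).
Converting: (7/8)·K + (5/12)·L + (-7/24)·M = (-29/24, 61/12).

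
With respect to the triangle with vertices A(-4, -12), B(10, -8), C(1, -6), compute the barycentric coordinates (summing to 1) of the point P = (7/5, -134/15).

(2/5, 4/15, 1/3)

Signed area of the reference triangle: [ABC] = ½·((-4)·(-8−(-6)) + 10·(-6−(-12)) + 1·(-12−(-8))) = ½·(8 + 60 − 4) = 32.
[PBC] = ½·((7/5)·(-8−(-6)) + 10·(-6−(-134/15)) + 1·(-134/15−(-8))) = ½·(-14/5 + 88/3 − 14/15) = 64/5, so the A-coordinate is (64/5)/32 = 2/5.
[APC] = ½·((-4)·(-134/15−(-6)) + (7/5)·(-6−(-12)) + 1·(-12−(-134/15))) = ½·(176/15 + 42/5 − 46/15) = 128/15, so the B-coordinate is 4/15.
[ABP] = ½·((-4)·(-8−(-134/15)) + 10·(-134/15−(-12)) + (7/5)·(-12−(-8))) = ½·(-56/15 + 92/3 − 28/5) = 32/3, so the C-coordinate is 1/3.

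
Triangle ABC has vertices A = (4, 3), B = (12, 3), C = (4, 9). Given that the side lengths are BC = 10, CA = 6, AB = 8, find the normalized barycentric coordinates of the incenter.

The incenter has barycentric coordinates proportional to the opposite side lengths: (10 : 6 : 8).
Normalizing by 10+6+8 = 24 gives (5/12, 1/4, 1/3).

(5/12, 1/4, 1/3)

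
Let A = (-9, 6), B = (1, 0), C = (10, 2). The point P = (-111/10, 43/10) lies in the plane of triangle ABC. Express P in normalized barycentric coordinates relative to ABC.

Signed area of the reference triangle: [ABC] = ½·((-9)·(0−2) + 1·(2−6) + 10·(6−0)) = ½·(18 − 4 + 60) = 37.
[PBC] = ½·((-111/10)·(0−2) + 1·(2−(43/10)) + 10·(43/10−0)) = ½·(111/5 − 23/10 + 43) = 629/20, so the A-coordinate is (629/20)/37 = 17/20.
[APC] = ½·((-9)·(43/10−2) + (-111/10)·(2−6) + 10·(6−(43/10))) = ½·(-207/10 + 222/5 + 17) = 407/20, so the B-coordinate is 11/20.
[ABP] = ½·((-9)·(0−(43/10)) + 1·(43/10−6) + (-111/10)·(6−0)) = ½·(387/10 − 17/10 − 333/5) = -74/5, so the C-coordinate is -2/5.

(17/20, 11/20, -2/5)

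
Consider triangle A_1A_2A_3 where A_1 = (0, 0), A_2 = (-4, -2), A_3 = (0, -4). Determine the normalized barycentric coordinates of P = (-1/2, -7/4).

(1/2, 1/8, 3/8)

Signed area of the reference triangle: [A_1A_2A_3] = ½·(0·(-2−(-4)) + (-4)·(-4−0) + 0·(0−(-2))) = ½·(0 + 16 + 0) = 8.
[PA_2A_3] = ½·((-1/2)·(-2−(-4)) + (-4)·(-4−(-7/4)) + 0·(-7/4−(-2))) = ½·(-1 + 9 + 0) = 4, so the A_1-coordinate is 4/8 = 1/2.
[A_1PA_3] = ½·(0·(-7/4−(-4)) + (-1/2)·(-4−0) + 0·(0−(-7/4))) = ½·(0 + 2 + 0) = 1, so the A_2-coordinate is 1/8.
[A_1A_2P] = ½·(0·(-2−(-7/4)) + (-4)·(-7/4−0) + (-1/2)·(0−(-2))) = ½·(0 + 7 − 1) = 3, so the A_3-coordinate is 3/8.
Check: 1/2 + 1/8 + 3/8 = 1.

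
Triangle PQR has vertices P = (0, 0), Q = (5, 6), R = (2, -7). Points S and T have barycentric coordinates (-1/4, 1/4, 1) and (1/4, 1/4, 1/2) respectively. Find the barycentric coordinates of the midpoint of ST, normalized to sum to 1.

Since both coordinate triples sum to 1, the midpoint's barycentrics are the componentwise average.
(-1/4+1/4)/2 = 0; similarly 1/4 and 3/4.

(0, 1/4, 3/4)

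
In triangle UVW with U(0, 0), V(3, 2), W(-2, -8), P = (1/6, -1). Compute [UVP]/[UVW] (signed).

1/6

[UVW] = ½·(0·(2−(-8)) + 3·(-8−0) + (-2)·(0−2)) = ½·(0 − 24 + 4) = -10.
[UVP] = ½·(0·(2−(-1)) + 3·(-1−0) + (1/6)·(0−2)) = ½·(0 − 3 − 1/3) = -5/3, so the ratio is (-5/3)/(-10) = 1/6.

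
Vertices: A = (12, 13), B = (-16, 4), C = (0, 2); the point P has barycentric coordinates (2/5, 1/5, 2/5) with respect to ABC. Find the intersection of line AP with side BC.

Line AP meets BC where the A-coordinate vanishes; zeroing P's A-weight and renormalizing leaves B, C-weights 1/5 : 2/5 → (1/3, 2/3).
So Q = (1/3)·B + (2/3)·C = (-16/3, 8/3).

(-16/3, 8/3)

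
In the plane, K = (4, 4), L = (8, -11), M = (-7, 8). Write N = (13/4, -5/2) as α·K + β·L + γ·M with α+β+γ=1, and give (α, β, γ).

Signed area of the reference triangle: [KLM] = ½·(4·(-11−8) + 8·(8−4) + (-7)·(4−(-11))) = ½·(-76 + 32 − 105) = -149/2.
[NLM] = ½·((13/4)·(-11−8) + 8·(8−(-5/2)) + (-7)·(-5/2−(-11))) = ½·(-247/4 + 84 − 119/2) = -149/8, so the K-coordinate is (-149/8)/(-149/2) = 1/4.
[KNM] = ½·(4·(-5/2−8) + (13/4)·(8−4) + (-7)·(4−(-5/2))) = ½·(-42 + 13 − 91/2) = -149/4, so the L-coordinate is 1/2.
[KLN] = ½·(4·(-11−(-5/2)) + 8·(-5/2−4) + (13/4)·(4−(-11))) = ½·(-34 − 52 + 195/4) = -149/8, so the M-coordinate is 1/4.

(1/4, 1/2, 1/4)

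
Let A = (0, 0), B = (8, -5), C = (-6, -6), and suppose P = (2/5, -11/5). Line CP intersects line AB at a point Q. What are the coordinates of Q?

(2, -5/4)

Barycentric coordinates of P with respect to ABC: (3/5, 1/5, 1/5).
On side AB the C-coordinate is zero; dropping P's C-weight 1/5 and renormalizing the remaining 3/5 : 1/5 gives weights 3/4, 1/4 on A, B.
Q = (3/4)·(0, 0) + (1/4)·(8, -5) = (2, -5/4).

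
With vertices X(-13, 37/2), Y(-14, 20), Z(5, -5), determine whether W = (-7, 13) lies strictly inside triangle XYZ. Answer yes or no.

Barycentric coordinates of W: (-12, 12, 1).
The three coordinates are negative, positive, positive; a point is interior exactly when all three are positive.

no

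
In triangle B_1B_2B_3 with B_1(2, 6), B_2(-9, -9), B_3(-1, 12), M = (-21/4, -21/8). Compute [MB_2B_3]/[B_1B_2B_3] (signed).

1/4

[B_1B_2B_3] = ½·(2·(-9−12) + (-9)·(12−6) + (-1)·(6−(-9))) = ½·(-42 − 54 − 15) = -111/2.
[MB_2B_3] = ½·((-21/4)·(-9−12) + (-9)·(12−(-21/8)) + (-1)·(-21/8−(-9))) = ½·(441/4 − 1053/8 − 51/8) = -111/8, so the ratio is (-111/8)/(-111/2) = 1/4.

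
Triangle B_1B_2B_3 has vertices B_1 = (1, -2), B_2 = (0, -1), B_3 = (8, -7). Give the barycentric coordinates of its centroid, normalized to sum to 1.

(1/3, 1/3, 1/3)

The centroid is the average of the vertices, so each weight is 1/3.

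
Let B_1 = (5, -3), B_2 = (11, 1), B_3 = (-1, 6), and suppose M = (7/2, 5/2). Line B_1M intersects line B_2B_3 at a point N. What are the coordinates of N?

(3, 13/3)

Barycentric coordinates of M with respect to B_1B_2B_3: (1/4, 1/4, 1/2).
On side B_2B_3 the B_1-coordinate is zero; dropping M's B_1-weight 1/4 and renormalizing the remaining 1/4 : 1/2 gives weights 1/3, 2/3 on B_2, B_3.
N = (1/3)·(11, 1) + (2/3)·(-1, 6) = (3, 13/3).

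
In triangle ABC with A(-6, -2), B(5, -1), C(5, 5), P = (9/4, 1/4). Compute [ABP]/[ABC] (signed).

[ABC] = ½·((-6)·(-1−5) + 5·(5−(-2)) + 5·(-2−(-1))) = ½·(36 + 35 − 5) = 33.
[ABP] = ½·((-6)·(-1−(1/4)) + 5·(1/4−(-2)) + (9/4)·(-2−(-1))) = ½·(15/2 + 45/4 − 9/4) = 33/4, so the ratio is (33/4)/33 = 1/4.

1/4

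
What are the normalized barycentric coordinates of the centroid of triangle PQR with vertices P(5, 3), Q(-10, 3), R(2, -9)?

The centroid is the average of the vertices, so each weight is 1/3.

(1/3, 1/3, 1/3)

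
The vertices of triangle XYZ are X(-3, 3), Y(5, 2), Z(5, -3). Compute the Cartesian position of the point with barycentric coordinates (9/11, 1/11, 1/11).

(-17/11, 26/11)

W = (9/11)·X + (1/11)·Y + (1/11)·Z.
x-coordinate: (9/11)·(-3) + (1/11)·5 + (1/11)·5 = -17/11.
y-coordinate: (9/11)·3 + (1/11)·2 + (1/11)·(-3) = 26/11.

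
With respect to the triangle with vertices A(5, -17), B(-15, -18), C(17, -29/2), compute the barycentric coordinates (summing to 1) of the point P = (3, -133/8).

Signed area of the reference triangle: [ABC] = ½·(5·(-18−(-29/2)) + (-15)·(-29/2−(-17)) + 17·(-17−(-18))) = ½·(-35/2 − 75/2 + 17) = -19.
[PBC] = ½·(3·(-18−(-29/2)) + (-15)·(-29/2−(-133/8)) + 17·(-133/8−(-18))) = ½·(-21/2 − 255/8 + 187/8) = -19/2, so the A-coordinate is (-19/2)/(-19) = 1/2.
[APC] = ½·(5·(-133/8−(-29/2)) + 3·(-29/2−(-17)) + 17·(-17−(-133/8))) = ½·(-85/8 + 15/2 − 51/8) = -19/4, so the B-coordinate is 1/4.
[ABP] = ½·(5·(-18−(-133/8)) + (-15)·(-133/8−(-17)) + 3·(-17−(-18))) = ½·(-55/8 − 45/8 + 3) = -19/4, so the C-coordinate is 1/4.

(1/2, 1/4, 1/4)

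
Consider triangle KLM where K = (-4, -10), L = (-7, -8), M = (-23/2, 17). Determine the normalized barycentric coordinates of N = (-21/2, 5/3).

(-2/3, 4/3, 1/3)

Signed area of the reference triangle: [KLM] = ½·((-4)·(-8−17) + (-7)·(17−(-10)) + (-23/2)·(-10−(-8))) = ½·(100 − 189 + 23) = -33.
[NLM] = ½·((-21/2)·(-8−17) + (-7)·(17−(5/3)) + (-23/2)·(5/3−(-8))) = ½·(525/2 − 322/3 − 667/6) = 22, so the K-coordinate is 22/(-33) = -2/3.
[KNM] = ½·((-4)·(5/3−17) + (-21/2)·(17−(-10)) + (-23/2)·(-10−(5/3))) = ½·(184/3 − 567/2 + 805/6) = -44, so the L-coordinate is 4/3.
[KLN] = ½·((-4)·(-8−(5/3)) + (-7)·(5/3−(-10)) + (-21/2)·(-10−(-8))) = ½·(116/3 − 245/3 + 21) = -11, so the M-coordinate is 1/3.
Check: -2/3 + 4/3 + 1/3 = 1.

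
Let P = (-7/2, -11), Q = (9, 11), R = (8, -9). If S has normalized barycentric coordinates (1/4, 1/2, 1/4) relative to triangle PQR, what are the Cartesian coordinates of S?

(45/8, 1/2)

S = (1/4)·P + (1/2)·Q + (1/4)·R.
x-coordinate: (1/4)·(-7/2) + (1/2)·9 + (1/4)·8 = 45/8.
y-coordinate: (1/4)·(-11) + (1/2)·11 + (1/4)·(-9) = 1/2.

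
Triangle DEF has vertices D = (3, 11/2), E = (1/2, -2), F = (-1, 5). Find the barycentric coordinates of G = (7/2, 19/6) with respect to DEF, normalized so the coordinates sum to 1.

Signed area of the reference triangle: [DEF] = ½·(3·(-2−5) + (1/2)·(5−(11/2)) + (-1)·(11/2−(-2))) = ½·(-21 − 1/4 − 15/2) = -115/8.
[GEF] = ½·((7/2)·(-2−5) + (1/2)·(5−(19/6)) + (-1)·(19/6−(-2))) = ½·(-49/2 + 11/12 − 31/6) = -115/8, so the D-coordinate is (-115/8)/(-115/8) = 1.
[DGF] = ½·(3·(19/6−5) + (7/2)·(5−(11/2)) + (-1)·(11/2−(19/6))) = ½·(-11/2 − 7/4 − 7/3) = -115/24, so the E-coordinate is 1/3.
[DEG] = ½·(3·(-2−(19/6)) + (1/2)·(19/6−(11/2)) + (7/2)·(11/2−(-2))) = ½·(-31/2 − 7/6 + 105/4) = 115/24, so the F-coordinate is -1/3.
Check: 1 + 1/3 − 1/3 = 1.

(1, 1/3, -1/3)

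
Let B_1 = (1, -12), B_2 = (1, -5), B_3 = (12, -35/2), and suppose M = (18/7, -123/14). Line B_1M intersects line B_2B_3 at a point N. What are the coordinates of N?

(16/5, -15/2)

Barycentric coordinates of M with respect to B_1B_2B_3: (2/7, 4/7, 1/7).
On side B_2B_3 the B_1-coordinate is zero; dropping M's B_1-weight 2/7 and renormalizing the remaining 4/7 : 1/7 gives weights 4/5, 1/5 on B_2, B_3.
N = (4/5)·(1, -5) + (1/5)·(12, -35/2) = (16/5, -15/2).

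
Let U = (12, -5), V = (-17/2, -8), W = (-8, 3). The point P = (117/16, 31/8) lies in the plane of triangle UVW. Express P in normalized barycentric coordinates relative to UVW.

Signed area of the reference triangle: [UVW] = ½·(12·(-8−3) + (-17/2)·(3−(-5)) + (-8)·(-5−(-8))) = ½·(-132 − 68 − 24) = -112.
[PVW] = ½·((117/16)·(-8−3) + (-17/2)·(3−(31/8)) + (-8)·(31/8−(-8))) = ½·(-1287/16 + 119/16 − 95) = -84, so the U-coordinate is (-84)/(-112) = 3/4.
[UPW] = ½·(12·(31/8−3) + (117/16)·(3−(-5)) + (-8)·(-5−(31/8))) = ½·(21/2 + 117/2 + 71) = 70, so the V-coordinate is -5/8.
[UVP] = ½·(12·(-8−(31/8)) + (-17/2)·(31/8−(-5)) + (117/16)·(-5−(-8))) = ½·(-285/2 − 1207/16 + 351/16) = -98, so the W-coordinate is 7/8.
Check: 3/4 − 5/8 + 7/8 = 1.

(3/4, -5/8, 7/8)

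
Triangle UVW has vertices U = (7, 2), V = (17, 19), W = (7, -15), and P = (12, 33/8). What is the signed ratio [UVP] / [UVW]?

3/8

[UVW] = ½·(7·(19−(-15)) + 17·(-15−2) + 7·(2−19)) = ½·(238 − 289 − 119) = -85.
[UVP] = ½·(7·(19−(33/8)) + 17·(33/8−2) + 12·(2−19)) = ½·(833/8 + 289/8 − 204) = -255/8, so the ratio is (-255/8)/(-85) = 3/8.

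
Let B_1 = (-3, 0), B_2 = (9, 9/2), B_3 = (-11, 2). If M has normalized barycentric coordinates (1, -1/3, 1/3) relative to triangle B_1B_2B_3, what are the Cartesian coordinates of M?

M = 1·B_1 + (-1/3)·B_2 + (1/3)·B_3.
x-coordinate: 1·(-3) + (-1/3)·9 + (1/3)·(-11) = -29/3.
y-coordinate: 1·0 + (-1/3)·(9/2) + (1/3)·2 = -5/6.

(-29/3, -5/6)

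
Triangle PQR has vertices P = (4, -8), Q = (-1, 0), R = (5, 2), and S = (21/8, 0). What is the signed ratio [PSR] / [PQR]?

3/8

[PQR] = ½·(4·(0−2) + (-1)·(2−(-8)) + 5·(-8−0)) = ½·(-8 − 10 − 40) = -29.
[PSR] = ½·(4·(0−2) + (21/8)·(2−(-8)) + 5·(-8−0)) = ½·(-8 + 105/4 − 40) = -87/8, so the ratio is (-87/8)/(-29) = 3/8.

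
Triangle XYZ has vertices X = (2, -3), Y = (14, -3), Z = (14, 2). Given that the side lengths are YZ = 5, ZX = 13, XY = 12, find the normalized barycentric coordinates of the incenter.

The incenter has barycentric coordinates proportional to the opposite side lengths: (5 : 13 : 12).
Normalizing by 5+13+12 = 30 gives (1/6, 13/30, 2/5).

(1/6, 13/30, 2/5)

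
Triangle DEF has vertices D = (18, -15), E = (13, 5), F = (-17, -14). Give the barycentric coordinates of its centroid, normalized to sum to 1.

The centroid is the average of the vertices, so each weight is 1/3.

(1/3, 1/3, 1/3)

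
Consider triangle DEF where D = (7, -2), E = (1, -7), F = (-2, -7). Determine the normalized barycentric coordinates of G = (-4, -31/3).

Signed area of the reference triangle: [DEF] = ½·(7·(-7−(-7)) + 1·(-7−(-2)) + (-2)·(-2−(-7))) = ½·(0 − 5 − 10) = -15/2.
[GEF] = ½·((-4)·(-7−(-7)) + 1·(-7−(-31/3)) + (-2)·(-31/3−(-7))) = ½·(0 + 10/3 + 20/3) = 5, so the D-coordinate is 5/(-15/2) = -2/3.
[DGF] = ½·(7·(-31/3−(-7)) + (-4)·(-7−(-2)) + (-2)·(-2−(-31/3))) = ½·(-70/3 + 20 − 50/3) = -10, so the E-coordinate is 4/3.
[DEG] = ½·(7·(-7−(-31/3)) + 1·(-31/3−(-2)) + (-4)·(-2−(-7))) = ½·(70/3 − 25/3 − 20) = -5/2, so the F-coordinate is 1/3.

(-2/3, 4/3, 1/3)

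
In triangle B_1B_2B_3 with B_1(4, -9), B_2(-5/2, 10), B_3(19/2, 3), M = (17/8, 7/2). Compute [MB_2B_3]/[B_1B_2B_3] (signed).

[B_1B_2B_3] = ½·(4·(10−3) + (-5/2)·(3−(-9)) + (19/2)·(-9−10)) = ½·(28 − 30 − 361/2) = -365/4.
[MB_2B_3] = ½·((17/8)·(10−3) + (-5/2)·(3−(7/2)) + (19/2)·(7/2−10)) = ½·(119/8 + 5/4 − 247/4) = -365/16, so the ratio is (-365/16)/(-365/4) = 1/4.

1/4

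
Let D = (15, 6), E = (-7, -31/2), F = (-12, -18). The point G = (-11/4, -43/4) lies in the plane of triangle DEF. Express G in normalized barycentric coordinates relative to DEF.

(1/4, 1/2, 1/4)

Signed area of the reference triangle: [DEF] = ½·(15·(-31/2−(-18)) + (-7)·(-18−6) + (-12)·(6−(-31/2))) = ½·(75/2 + 168 − 258) = -105/4.
[GEF] = ½·((-11/4)·(-31/2−(-18)) + (-7)·(-18−(-43/4)) + (-12)·(-43/4−(-31/2))) = ½·(-55/8 + 203/4 − 57) = -105/16, so the D-coordinate is (-105/16)/(-105/4) = 1/4.
[DGF] = ½·(15·(-43/4−(-18)) + (-11/4)·(-18−6) + (-12)·(6−(-43/4))) = ½·(435/4 + 66 − 201) = -105/8, so the E-coordinate is 1/2.
[DEG] = ½·(15·(-31/2−(-43/4)) + (-7)·(-43/4−6) + (-11/4)·(6−(-31/2))) = ½·(-285/4 + 469/4 − 473/8) = -105/16, so the F-coordinate is 1/4.
Check: 1/4 + 1/2 + 1/4 = 1.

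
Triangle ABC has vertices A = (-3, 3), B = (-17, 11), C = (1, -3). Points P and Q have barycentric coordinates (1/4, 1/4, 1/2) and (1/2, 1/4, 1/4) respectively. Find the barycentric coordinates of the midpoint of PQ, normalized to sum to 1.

(3/8, 1/4, 3/8)

Since both coordinate triples sum to 1, the midpoint's barycentrics are the componentwise average.
(1/4+1/2)/2 = 3/8; similarly 1/4 and 3/8.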